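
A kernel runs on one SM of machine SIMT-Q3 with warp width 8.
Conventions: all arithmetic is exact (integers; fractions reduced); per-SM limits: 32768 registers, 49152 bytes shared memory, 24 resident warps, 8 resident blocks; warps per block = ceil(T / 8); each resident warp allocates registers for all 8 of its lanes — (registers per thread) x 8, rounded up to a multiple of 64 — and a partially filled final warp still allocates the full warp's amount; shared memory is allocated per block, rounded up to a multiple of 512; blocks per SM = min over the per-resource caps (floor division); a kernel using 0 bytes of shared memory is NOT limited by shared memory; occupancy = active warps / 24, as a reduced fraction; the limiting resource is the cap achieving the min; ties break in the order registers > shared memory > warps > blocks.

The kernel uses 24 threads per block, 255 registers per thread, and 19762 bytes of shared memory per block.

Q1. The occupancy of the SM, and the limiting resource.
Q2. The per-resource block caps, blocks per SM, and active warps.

Answer: occupancy 1/4, limited by shared memory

registers: 5 blocks
shared memory: 2 blocks
warps: 8 blocks
blocks: 8 blocks

Answer: 2 blocks, 6 active warps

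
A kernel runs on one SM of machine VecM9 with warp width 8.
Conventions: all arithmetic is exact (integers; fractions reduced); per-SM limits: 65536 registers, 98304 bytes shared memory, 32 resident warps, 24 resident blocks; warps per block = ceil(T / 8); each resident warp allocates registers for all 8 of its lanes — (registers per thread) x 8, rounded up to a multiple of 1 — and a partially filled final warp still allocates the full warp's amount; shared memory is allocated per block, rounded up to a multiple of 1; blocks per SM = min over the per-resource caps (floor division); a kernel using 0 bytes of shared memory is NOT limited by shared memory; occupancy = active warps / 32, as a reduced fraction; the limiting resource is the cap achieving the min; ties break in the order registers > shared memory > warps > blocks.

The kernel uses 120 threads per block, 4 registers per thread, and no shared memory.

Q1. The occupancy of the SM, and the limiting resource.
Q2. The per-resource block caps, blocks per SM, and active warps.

Answer: occupancy 15/16, limited by warps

registers: 136 blocks
shared memory: no limit (kernel uses none)
warps: 2 blocks
blocks: 24 blocks

Answer: 2 blocks, 30 active warps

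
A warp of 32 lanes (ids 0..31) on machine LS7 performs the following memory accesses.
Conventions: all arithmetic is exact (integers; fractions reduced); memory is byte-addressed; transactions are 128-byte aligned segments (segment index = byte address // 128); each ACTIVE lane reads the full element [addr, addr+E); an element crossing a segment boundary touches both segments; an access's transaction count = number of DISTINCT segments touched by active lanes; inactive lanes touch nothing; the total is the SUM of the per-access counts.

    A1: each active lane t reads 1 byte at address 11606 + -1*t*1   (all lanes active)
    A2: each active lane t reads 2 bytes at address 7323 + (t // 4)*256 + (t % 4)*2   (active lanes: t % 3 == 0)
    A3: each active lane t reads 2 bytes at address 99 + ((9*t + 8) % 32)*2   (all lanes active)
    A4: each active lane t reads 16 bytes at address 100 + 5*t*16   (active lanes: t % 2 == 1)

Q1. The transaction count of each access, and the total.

A1: 1 transaction
A2: 8 transactions
A3: 2 transactions
A4: 20 transactions

Answer: 1,8,2,20; total 31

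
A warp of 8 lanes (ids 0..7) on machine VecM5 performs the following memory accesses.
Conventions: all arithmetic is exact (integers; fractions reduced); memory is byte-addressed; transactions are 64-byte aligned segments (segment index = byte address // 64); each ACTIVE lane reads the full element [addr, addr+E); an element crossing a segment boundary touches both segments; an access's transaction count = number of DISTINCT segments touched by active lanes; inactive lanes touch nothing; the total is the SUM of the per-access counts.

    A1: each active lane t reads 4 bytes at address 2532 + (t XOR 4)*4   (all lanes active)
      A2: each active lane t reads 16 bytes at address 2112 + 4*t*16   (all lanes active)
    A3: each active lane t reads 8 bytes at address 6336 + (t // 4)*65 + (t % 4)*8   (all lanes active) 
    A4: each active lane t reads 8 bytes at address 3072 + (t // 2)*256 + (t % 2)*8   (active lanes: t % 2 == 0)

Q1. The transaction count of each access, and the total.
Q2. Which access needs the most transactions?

A1: 2 transactions
A2: 8 transactions
A3: 2 transactions
A4: 4 transactions

Answer: 2,8,2,4; total 16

Answer: A2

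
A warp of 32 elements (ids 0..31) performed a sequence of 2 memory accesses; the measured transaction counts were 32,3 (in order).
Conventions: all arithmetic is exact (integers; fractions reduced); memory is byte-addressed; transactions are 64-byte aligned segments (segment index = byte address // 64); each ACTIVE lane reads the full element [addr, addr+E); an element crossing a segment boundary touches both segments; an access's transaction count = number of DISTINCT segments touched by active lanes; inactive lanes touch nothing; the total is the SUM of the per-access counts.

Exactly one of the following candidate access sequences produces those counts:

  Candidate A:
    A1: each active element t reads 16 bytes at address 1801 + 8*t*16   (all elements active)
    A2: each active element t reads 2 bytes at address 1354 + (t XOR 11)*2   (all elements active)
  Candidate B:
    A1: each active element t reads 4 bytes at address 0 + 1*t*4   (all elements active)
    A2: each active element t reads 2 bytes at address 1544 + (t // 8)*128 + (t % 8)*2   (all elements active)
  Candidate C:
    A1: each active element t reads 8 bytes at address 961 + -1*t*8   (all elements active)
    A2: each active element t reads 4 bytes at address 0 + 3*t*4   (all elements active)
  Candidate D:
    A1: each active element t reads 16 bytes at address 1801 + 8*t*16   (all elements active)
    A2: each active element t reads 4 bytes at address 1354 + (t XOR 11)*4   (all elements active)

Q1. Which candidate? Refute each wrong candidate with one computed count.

A: A2 gives 2 transactions, not 3
B: A1 gives 2 transactions, not 32
C: A1 gives 5 transactions, not 32
D: all counts match (32,3)

Answer: D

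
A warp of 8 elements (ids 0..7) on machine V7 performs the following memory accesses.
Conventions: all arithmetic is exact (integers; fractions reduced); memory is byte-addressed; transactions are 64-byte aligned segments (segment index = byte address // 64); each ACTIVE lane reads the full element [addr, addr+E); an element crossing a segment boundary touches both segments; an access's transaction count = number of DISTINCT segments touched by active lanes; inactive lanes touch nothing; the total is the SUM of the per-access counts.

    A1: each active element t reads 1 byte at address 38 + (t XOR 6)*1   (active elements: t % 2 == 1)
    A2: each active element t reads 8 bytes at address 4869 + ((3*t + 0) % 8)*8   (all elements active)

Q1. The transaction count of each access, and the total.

A1: 1 transaction
A2: 2 transactions

Answer: 1,2; total 3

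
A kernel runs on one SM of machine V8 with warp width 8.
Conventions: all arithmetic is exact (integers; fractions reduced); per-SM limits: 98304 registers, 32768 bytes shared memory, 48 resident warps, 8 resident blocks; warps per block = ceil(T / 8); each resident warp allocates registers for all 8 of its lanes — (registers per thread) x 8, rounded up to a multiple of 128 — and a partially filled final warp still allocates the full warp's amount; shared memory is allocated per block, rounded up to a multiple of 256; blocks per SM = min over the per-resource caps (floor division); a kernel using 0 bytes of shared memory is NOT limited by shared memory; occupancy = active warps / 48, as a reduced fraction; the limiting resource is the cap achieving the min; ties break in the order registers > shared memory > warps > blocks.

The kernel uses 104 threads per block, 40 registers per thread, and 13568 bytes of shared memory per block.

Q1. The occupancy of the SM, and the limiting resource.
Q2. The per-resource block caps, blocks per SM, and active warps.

Answer: occupancy 13/24, limited by shared memory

registers: 19 blocks
shared memory: 2 blocks
warps: 3 blocks
blocks: 8 blocks

Answer: 2 blocks, 26 active warps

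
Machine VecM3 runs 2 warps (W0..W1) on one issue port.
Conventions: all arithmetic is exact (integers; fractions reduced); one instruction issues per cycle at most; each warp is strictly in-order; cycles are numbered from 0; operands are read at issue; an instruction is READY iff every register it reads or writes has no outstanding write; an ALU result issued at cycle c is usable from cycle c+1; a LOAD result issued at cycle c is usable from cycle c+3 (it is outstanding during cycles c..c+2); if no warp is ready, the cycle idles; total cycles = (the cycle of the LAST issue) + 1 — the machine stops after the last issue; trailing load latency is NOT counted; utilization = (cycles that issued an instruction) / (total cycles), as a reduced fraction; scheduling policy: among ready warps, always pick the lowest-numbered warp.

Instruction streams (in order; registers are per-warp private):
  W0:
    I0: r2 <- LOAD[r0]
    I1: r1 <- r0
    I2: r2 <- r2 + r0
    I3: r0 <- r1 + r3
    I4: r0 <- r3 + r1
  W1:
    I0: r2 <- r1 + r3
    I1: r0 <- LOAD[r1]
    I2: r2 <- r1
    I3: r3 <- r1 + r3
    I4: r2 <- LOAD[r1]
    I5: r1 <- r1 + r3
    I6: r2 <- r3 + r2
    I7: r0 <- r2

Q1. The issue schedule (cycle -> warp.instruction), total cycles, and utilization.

cycle 0: W0.I0
cycle 1: W0.I1
cycle 2: W1.I0
cycle 3: W0.I2
cycle 4: W0.I3
cycle 5: W0.I4
cycle 6: W1.I1
cycle 7: W1.I2
cycle 8: W1.I3
cycle 9: W1.I4
cycle 10: W1.I5
cycle 11: idle
cycle 12: W1.I6
cycle 13: W1.I7

Answer: 14 cycles, utilization 13/14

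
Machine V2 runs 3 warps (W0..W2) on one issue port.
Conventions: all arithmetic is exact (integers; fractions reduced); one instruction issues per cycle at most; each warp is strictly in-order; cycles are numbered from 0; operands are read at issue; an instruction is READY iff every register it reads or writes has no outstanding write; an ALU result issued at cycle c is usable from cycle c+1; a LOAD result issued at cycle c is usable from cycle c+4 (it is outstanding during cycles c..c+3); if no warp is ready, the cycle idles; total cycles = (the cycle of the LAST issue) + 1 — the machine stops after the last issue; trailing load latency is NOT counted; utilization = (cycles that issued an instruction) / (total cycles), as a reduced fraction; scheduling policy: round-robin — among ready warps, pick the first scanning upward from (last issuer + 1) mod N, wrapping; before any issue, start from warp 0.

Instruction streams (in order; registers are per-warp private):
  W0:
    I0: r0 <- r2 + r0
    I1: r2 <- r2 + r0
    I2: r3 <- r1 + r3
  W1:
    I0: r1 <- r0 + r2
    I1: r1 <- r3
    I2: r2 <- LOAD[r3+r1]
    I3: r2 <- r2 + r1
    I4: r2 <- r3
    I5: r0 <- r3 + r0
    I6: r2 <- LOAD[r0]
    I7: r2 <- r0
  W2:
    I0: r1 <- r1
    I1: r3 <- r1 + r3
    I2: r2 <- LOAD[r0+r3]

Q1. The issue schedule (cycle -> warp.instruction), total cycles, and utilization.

cycle 0: W0.I0
cycle 1: W1.I0
cycle 2: W2.I0
cycle 3: W0.I1
cycle 4: W1.I1
cycle 5: W2.I1
cycle 6: W0.I2
cycle 7: W1.I2
cycle 8: W2.I2
cycle 9: idle
cycle 10: idle
cycle 11: W1.I3
cycle 12: W1.I4
cycle 13: W1.I5
cycle 14: W1.I6
cycle 15: idle
cycle 16: idle
cycle 17: idle
cycle 18: W1.I7

Answer: 19 cycles, utilization 14/19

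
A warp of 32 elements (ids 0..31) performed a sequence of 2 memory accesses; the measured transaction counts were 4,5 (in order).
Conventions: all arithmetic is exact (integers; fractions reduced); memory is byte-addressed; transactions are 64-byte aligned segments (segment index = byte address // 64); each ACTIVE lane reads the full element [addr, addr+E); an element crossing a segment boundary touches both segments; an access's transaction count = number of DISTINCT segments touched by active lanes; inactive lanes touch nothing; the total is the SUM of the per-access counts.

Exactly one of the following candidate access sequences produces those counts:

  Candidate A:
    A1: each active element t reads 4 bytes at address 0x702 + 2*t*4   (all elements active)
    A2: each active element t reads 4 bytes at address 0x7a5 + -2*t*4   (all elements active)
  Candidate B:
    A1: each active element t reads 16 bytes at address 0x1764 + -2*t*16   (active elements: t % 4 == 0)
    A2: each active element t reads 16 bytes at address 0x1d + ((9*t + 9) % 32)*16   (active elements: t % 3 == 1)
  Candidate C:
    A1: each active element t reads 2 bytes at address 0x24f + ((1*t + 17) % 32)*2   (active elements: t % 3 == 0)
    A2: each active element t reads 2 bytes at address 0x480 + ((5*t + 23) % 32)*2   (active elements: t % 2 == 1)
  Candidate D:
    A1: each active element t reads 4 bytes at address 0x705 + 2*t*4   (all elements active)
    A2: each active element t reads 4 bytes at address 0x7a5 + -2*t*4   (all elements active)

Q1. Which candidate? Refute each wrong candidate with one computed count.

B: A1 gives 8 transactions, not 4
C: A1 gives 2 transactions, not 4
D: A1 gives 5 transactions, not 4
A: all counts match (4,5)

Answer: A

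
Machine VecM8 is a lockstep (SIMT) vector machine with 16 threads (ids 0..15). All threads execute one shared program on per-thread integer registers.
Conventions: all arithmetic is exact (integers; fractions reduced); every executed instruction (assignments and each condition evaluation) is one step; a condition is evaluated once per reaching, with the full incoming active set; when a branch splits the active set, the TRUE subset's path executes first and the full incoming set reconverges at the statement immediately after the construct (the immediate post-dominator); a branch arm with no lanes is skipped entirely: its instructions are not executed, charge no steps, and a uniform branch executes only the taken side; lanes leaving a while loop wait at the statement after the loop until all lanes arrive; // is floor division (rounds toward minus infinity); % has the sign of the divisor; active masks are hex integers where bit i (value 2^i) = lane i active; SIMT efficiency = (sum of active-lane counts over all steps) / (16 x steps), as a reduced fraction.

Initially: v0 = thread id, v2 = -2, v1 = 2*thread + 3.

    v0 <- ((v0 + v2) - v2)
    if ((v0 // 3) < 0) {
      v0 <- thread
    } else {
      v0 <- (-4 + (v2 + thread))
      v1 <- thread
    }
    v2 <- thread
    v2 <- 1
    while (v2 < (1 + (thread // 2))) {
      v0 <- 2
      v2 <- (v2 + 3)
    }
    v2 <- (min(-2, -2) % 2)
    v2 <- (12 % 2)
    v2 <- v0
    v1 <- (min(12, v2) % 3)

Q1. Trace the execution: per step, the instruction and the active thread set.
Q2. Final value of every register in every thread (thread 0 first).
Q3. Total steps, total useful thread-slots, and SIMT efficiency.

step 0: v0 <- ((v0 + v2) - v2)       0xffff
step 1: eval ((v0 // 3) < 0)         0xffff
step 2: v0 <- (-4 + (v2 + thread))   0xffff
step 3: v1 <- thread                 0xffff
step 4: v2 <- thread                 0xffff
step 5: v2 <- 1                      0xffff
step 6: eval (v2 < (1 + (thread // 2))) 0xffff
step 7: v0 <- 2                      0xfffc
step 8: v2 <- (v2 + 3)               0xfffc
step 9: eval (v2 < (1 + (thread // 2))) 0xfffc
step 10: v0 <- 2                      0xff00
step 11: v2 <- (v2 + 3)               0xff00
step 12: eval (v2 < (1 + (thread // 2))) 0xff00
step 13: v0 <- 2                      0xc000
step 14: v2 <- (v2 + 3)               0xc000
step 15: eval (v2 < (1 + (thread // 2))) 0xc000
step 16: v2 <- (min(-2, -2) % 2)      0xffff
step 17: v2 <- (12 % 2)               0xffff
step 18: v2 <- v0                     0xffff
step 19: v1 <- (min(12, v2) % 3)      0xffff

Answer: 20 steps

v0: -6,-5,2,2,2,2,2,2,2,2,2,2,2,2,2,2
v2: -6,-5,2,2,2,2,2,2,2,2,2,2,2,2,2,2
v1: 0,1,2,2,2,2,2,2,2,2,2,2,2,2,2,2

steps = 20; useful = 248; efficiency = 248/320 = 31/40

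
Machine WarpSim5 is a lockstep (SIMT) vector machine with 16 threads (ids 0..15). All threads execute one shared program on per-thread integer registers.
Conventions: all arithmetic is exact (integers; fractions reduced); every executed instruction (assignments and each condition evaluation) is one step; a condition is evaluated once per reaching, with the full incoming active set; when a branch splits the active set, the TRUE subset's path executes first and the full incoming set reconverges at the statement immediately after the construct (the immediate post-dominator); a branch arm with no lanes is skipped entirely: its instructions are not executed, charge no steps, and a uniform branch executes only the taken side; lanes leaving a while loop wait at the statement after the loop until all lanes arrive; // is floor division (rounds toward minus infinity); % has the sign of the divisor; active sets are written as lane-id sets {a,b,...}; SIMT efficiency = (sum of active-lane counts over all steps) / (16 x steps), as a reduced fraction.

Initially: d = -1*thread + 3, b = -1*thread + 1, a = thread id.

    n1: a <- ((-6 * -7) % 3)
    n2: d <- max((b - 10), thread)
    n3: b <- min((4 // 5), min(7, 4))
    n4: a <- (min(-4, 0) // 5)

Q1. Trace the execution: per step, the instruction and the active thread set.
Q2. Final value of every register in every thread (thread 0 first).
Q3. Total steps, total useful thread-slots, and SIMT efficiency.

step 0: a <- ((-6 * -7) % 3)         {0,1,2,3,4,5,6,7,8,9,10,11,12,13,14,15}
step 1: d <- max((b - 10), thread)   {0,1,2,3,4,5,6,7,8,9,10,11,12,13,14,15}
step 2: b <- min((4 // 5), min(7, 4)) {0,1,2,3,4,5,6,7,8,9,10,11,12,13,14,15}
step 3: a <- (min(-4, 0) // 5)       {0,1,2,3,4,5,6,7,8,9,10,11,12,13,14,15}

Answer: 4 steps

d: 0,1,2,3,4,5,6,7,8,9,10,11,12,13,14,15
b: 0,0,0,0,0,0,0,0,0,0,0,0,0,0,0,0
a: -1,-1,-1,-1,-1,-1,-1,-1,-1,-1,-1,-1,-1,-1,-1,-1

steps = 4; useful = 64; efficiency = 64/64 = 1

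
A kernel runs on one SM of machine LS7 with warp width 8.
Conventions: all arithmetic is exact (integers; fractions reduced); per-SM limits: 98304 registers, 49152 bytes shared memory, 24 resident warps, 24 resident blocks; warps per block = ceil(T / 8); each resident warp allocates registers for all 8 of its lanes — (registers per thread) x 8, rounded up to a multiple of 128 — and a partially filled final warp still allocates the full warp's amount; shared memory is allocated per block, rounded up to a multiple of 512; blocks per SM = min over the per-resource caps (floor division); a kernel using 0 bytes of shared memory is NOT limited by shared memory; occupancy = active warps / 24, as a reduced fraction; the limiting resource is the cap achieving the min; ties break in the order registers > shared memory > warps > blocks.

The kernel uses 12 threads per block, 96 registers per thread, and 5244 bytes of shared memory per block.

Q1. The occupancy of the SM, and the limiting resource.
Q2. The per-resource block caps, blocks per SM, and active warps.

Answer: occupancy 2/3, limited by shared memory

registers: 64 blocks
shared memory: 8 blocks
warps: 12 blocks
blocks: 24 blocks

Answer: 8 blocks, 16 active warps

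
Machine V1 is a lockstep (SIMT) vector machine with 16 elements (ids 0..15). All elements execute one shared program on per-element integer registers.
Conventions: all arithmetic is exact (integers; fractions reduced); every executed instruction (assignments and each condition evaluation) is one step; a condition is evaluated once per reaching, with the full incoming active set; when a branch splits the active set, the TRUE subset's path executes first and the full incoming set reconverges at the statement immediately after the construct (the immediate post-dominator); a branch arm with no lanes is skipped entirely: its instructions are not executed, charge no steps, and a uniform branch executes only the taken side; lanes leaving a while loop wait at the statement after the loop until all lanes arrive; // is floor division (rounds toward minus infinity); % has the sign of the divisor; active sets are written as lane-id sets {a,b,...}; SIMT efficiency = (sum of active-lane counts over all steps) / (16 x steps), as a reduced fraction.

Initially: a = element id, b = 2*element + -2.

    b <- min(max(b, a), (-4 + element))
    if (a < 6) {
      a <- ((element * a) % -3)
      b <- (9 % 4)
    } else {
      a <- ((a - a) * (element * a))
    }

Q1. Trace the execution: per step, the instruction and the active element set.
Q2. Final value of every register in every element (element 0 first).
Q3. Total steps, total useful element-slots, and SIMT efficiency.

step 0: b <- min(max(b, a), (-4 + element)) {0,1,2,3,4,5,6,7,8,9,10,11,12,13,14,15}
step 1: eval (a < 6)                 {0,1,2,3,4,5,6,7,8,9,10,11,12,13,14,15}
step 2: a <- ((element * a) % -3)    {0,1,2,3,4,5}
step 3: b <- (9 % 4)                 {0,1,2,3,4,5}
step 4: a <- ((a - a) * (element * a)) {6,7,8,9,10,11,12,13,14,15}

Answer: 5 steps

a: 0,-2,-2,0,-2,-2,0,0,0,0,0,0,0,0,0,0
b: 1,1,1,1,1,1,2,3,4,5,6,7,8,9,10,11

steps = 5; useful = 54; efficiency = 54/80 = 27/40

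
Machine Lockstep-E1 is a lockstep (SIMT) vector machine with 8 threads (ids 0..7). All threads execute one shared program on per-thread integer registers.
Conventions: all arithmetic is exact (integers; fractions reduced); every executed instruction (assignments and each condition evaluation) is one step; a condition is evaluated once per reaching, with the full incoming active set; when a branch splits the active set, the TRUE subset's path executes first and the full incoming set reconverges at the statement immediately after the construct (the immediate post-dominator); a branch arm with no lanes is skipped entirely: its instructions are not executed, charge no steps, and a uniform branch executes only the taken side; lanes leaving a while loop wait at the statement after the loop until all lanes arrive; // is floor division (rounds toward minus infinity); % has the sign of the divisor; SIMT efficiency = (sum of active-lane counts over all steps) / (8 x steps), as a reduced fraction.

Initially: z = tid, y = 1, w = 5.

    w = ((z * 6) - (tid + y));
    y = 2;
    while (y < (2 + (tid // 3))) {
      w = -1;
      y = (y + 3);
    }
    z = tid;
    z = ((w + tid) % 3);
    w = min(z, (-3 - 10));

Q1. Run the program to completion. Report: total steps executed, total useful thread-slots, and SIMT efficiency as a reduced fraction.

Answer: 9 steps, 63 useful, 7/8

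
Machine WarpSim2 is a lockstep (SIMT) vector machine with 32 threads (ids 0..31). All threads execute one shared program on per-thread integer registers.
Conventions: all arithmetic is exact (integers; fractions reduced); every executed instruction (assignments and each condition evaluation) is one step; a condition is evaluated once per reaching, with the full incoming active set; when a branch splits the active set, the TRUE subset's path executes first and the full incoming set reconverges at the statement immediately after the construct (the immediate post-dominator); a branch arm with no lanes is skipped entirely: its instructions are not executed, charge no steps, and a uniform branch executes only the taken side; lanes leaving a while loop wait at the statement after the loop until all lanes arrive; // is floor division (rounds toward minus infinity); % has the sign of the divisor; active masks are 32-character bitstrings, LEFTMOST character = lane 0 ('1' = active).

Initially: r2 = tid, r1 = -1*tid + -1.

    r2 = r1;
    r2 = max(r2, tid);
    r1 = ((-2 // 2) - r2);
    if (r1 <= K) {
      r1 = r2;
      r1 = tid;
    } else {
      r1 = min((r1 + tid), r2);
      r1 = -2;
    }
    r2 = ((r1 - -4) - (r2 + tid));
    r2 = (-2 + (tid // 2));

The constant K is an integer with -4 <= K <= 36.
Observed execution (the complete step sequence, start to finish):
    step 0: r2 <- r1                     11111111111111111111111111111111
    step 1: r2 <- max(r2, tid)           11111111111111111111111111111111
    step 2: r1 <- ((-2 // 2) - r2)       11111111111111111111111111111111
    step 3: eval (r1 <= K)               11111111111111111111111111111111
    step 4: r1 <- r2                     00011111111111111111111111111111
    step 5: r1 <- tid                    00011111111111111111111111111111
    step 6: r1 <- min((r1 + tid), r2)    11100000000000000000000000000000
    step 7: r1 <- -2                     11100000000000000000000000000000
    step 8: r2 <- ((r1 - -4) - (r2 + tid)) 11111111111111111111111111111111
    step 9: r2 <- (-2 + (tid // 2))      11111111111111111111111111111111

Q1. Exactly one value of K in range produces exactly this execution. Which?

Answer: K = -4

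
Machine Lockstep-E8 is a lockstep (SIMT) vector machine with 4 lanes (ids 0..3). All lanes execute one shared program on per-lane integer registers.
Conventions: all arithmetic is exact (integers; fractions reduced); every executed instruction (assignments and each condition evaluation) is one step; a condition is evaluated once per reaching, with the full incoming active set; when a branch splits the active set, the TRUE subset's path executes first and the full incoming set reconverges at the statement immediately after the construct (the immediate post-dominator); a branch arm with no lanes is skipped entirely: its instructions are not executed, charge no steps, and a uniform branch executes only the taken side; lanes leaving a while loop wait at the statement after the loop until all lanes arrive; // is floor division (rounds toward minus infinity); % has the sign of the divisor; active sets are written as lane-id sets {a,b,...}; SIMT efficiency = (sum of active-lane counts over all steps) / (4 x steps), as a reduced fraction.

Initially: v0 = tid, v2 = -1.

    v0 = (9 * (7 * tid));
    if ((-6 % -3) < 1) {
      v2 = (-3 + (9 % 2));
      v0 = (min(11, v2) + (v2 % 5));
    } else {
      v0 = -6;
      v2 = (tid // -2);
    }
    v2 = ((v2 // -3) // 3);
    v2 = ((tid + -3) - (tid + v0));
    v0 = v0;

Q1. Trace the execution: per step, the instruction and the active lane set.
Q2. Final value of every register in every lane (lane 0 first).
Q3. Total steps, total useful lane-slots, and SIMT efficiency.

step 0: v0 <- (9 * (7 * tid))        {0,1,2,3}
step 1: eval ((-6 % -3) < 1)         {0,1,2,3}
step 2: v2 <- (-3 + (9 % 2))         {0,1,2,3}
step 3: v0 <- (min(11, v2) + (v2 % 5)) {0,1,2,3}
step 4: v2 <- ((v2 // -3) // 3)      {0,1,2,3}
step 5: v2 <- ((tid + -3) - (tid + v0)) {0,1,2,3}
step 6: v0 <- v0                     {0,1,2,3}

Answer: 7 steps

v0: 1,1,1,1
v2: -4,-4,-4,-4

steps = 7; useful = 28; efficiency = 28/28 = 1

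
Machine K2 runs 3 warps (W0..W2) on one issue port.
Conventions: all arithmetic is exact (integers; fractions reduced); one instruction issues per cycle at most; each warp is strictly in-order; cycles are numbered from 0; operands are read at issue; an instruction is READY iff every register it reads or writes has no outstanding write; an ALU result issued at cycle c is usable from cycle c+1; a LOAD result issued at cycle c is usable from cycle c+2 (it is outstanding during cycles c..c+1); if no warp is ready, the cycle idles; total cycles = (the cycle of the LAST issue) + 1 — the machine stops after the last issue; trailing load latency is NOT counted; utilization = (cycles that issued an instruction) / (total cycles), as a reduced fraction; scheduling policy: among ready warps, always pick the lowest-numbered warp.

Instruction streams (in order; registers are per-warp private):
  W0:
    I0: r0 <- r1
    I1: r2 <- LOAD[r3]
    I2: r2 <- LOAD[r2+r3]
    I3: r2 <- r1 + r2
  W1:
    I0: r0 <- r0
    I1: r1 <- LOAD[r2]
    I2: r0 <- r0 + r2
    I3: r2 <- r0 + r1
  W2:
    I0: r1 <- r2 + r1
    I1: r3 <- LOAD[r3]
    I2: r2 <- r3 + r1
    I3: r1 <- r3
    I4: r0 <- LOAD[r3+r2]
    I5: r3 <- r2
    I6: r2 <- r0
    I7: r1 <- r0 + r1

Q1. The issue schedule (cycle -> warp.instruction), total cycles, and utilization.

cycle 0: W0.I0
cycle 1: W0.I1
cycle 2: W1.I0
cycle 3: W0.I2
cycle 4: W1.I1
cycle 5: W0.I3
cycle 6: W1.I2
cycle 7: W1.I3
cycle 8: W2.I0
cycle 9: W2.I1
cycle 10: idle
cycle 11: W2.I2
cycle 12: W2.I3
cycle 13: W2.I4
cycle 14: W2.I5
cycle 15: W2.I6
cycle 16: W2.I7

Answer: 17 cycles, utilization 16/17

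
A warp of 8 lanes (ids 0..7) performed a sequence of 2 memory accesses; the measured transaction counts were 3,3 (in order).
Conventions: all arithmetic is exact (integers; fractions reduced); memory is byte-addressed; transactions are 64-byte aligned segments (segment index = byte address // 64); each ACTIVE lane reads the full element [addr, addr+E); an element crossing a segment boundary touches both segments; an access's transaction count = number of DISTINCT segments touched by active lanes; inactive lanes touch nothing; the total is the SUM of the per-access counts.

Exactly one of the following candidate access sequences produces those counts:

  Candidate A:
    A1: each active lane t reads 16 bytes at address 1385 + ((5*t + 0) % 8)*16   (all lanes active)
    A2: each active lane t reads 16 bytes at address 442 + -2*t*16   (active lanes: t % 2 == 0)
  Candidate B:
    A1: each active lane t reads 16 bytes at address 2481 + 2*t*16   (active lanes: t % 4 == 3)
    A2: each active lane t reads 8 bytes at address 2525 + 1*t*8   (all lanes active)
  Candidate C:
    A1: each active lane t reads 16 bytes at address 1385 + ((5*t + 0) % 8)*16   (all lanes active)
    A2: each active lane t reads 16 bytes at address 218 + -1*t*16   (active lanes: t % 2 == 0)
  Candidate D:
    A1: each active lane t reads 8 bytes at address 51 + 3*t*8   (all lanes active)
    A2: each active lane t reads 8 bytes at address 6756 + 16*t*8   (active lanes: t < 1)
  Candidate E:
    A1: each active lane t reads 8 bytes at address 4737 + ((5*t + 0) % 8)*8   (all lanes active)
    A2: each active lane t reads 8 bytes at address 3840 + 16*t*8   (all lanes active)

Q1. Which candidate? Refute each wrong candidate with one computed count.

A: A2 gives 5 transactions, not 3
B: A1 gives 2 transactions, not 3
D: A1 gives 4 transactions, not 3
E: A1 gives 2 transactions, not 3
C: all counts match (3,3)

Answer: C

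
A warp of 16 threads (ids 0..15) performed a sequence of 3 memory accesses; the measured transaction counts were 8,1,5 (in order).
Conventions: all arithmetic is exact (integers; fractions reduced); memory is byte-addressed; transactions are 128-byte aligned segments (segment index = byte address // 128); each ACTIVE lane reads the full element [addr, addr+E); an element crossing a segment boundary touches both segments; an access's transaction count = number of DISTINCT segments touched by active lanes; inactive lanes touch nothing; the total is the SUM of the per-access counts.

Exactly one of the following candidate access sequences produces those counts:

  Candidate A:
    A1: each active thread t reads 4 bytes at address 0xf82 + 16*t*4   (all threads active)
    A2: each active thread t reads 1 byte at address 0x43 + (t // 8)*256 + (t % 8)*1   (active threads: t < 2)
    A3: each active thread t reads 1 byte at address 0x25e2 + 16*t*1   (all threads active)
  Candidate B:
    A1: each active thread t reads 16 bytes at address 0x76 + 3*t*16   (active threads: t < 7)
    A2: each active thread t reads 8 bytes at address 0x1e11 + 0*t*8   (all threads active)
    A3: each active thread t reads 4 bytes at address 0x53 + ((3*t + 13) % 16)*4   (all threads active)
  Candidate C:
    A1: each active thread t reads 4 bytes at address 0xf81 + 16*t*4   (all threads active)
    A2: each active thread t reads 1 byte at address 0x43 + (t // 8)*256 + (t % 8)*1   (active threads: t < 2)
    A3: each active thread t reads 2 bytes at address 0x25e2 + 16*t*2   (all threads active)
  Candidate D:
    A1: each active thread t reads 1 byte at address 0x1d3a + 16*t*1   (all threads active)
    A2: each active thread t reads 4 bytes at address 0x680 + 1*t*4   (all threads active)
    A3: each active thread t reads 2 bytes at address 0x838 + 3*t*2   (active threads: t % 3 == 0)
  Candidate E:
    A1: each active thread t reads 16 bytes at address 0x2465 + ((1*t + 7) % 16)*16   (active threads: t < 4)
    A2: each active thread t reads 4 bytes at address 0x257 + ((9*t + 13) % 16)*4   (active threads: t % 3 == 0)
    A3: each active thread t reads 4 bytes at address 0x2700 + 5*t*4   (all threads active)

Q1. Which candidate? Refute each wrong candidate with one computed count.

A: A3 gives 3 transactions, not 5
B: A1 gives 4 transactions, not 8
D: A1 gives 3 transactions, not 8
E: A1 gives 2 transactions, not 8
C: all counts match (8,1,5)

Answer: C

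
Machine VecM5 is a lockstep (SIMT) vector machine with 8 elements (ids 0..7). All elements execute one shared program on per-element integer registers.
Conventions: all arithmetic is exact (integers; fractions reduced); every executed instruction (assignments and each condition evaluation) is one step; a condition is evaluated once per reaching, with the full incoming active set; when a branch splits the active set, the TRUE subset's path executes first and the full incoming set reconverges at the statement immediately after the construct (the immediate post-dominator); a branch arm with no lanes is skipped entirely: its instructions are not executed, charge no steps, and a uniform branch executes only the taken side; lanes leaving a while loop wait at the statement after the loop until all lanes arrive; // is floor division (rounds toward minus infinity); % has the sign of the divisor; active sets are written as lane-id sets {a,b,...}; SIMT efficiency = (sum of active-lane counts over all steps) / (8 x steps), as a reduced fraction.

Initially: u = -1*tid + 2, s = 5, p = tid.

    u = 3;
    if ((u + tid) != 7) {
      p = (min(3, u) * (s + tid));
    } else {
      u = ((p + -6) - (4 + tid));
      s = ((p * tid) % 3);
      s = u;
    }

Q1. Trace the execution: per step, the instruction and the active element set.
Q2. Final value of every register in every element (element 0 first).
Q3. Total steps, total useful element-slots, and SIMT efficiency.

step 0: u <- 3                       {0,1,2,3,4,5,6,7}
step 1: eval ((u + tid) != 7)        {0,1,2,3,4,5,6,7}
step 2: p <- (min(3, u) * (s + tid)) {0,1,2,3,5,6,7}
step 3: u <- ((p + -6) - (4 + tid))  {4}
step 4: s <- ((p * tid) % 3)         {4}
step 5: s <- u                       {4}

Answer: 6 steps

u: 3,3,3,3,-10,3,3,3
s: 5,5,5,5,-10,5,5,5
p: 15,18,21,24,4,30,33,36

steps = 6; useful = 26; efficiency = 26/48 = 13/24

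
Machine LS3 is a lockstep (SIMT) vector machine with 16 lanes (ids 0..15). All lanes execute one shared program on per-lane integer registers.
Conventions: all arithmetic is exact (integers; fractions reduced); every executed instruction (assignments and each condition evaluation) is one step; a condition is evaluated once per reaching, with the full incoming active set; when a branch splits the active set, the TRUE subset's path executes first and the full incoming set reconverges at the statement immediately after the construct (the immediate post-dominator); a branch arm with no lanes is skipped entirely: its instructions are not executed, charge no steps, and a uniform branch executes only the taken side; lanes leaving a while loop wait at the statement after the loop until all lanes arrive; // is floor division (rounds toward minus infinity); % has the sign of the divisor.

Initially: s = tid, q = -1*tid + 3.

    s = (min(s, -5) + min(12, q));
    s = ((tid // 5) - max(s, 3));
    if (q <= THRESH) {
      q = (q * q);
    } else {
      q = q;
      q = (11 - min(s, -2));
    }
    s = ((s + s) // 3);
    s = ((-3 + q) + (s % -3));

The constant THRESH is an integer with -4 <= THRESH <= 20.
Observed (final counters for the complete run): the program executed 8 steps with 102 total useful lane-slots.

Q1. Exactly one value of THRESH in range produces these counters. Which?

Answer: THRESH = -3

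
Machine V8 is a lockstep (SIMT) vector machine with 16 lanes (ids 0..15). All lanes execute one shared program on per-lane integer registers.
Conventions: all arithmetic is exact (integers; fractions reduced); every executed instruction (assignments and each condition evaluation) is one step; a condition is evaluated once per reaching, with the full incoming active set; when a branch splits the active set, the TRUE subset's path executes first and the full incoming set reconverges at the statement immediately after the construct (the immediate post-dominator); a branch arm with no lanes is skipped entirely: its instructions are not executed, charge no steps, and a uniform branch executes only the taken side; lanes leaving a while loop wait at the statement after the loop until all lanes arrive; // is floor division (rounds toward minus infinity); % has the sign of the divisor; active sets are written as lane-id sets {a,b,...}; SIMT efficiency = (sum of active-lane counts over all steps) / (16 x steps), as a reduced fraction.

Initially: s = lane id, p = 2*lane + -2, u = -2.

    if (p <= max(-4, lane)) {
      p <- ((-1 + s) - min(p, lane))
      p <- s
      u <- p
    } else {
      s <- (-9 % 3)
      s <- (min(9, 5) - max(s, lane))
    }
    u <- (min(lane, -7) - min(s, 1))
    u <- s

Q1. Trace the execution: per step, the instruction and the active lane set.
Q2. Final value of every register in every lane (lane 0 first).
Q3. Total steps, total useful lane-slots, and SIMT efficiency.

step 0: eval (p <= max(-4, lane))    {0,1,2,3,4,5,6,7,8,9,10,11,12,13,14,15}
step 1: p <- ((-1 + s) - min(p, lane)) {0,1,2}
step 2: p <- s                       {0,1,2}
step 3: u <- p                       {0,1,2}
step 4: s <- (-9 % 3)                {3,4,5,6,7,8,9,10,11,12,13,14,15}
step 5: s <- (min(9, 5) - max(s, lane)) {3,4,5,6,7,8,9,10,11,12,13,14,15}
step 6: u <- (min(lane, -7) - min(s, 1)) {0,1,2,3,4,5,6,7,8,9,10,11,12,13,14,15}
step 7: u <- s                       {0,1,2,3,4,5,6,7,8,9,10,11,12,13,14,15}

Answer: 8 steps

s: 0,1,2,2,1,0,-1,-2,-3,-4,-5,-6,-7,-8,-9,-10
p: 0,1,2,4,6,8,10,12,14,16,18,20,22,24,26,28
u: 0,1,2,2,1,0,-1,-2,-3,-4,-5,-6,-7,-8,-9,-10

steps = 8; useful = 83; efficiency = 83/128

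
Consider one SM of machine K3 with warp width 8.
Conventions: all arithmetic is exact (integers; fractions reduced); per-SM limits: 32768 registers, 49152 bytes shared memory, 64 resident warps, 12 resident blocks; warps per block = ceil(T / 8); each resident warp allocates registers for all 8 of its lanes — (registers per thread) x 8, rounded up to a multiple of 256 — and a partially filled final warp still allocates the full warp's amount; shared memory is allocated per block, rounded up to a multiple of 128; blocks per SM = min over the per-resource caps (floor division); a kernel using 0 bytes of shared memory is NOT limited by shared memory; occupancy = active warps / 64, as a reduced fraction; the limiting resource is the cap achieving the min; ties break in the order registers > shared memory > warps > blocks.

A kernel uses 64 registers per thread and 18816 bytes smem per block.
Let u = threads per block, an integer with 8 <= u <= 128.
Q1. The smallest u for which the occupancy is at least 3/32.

Answer: u = 17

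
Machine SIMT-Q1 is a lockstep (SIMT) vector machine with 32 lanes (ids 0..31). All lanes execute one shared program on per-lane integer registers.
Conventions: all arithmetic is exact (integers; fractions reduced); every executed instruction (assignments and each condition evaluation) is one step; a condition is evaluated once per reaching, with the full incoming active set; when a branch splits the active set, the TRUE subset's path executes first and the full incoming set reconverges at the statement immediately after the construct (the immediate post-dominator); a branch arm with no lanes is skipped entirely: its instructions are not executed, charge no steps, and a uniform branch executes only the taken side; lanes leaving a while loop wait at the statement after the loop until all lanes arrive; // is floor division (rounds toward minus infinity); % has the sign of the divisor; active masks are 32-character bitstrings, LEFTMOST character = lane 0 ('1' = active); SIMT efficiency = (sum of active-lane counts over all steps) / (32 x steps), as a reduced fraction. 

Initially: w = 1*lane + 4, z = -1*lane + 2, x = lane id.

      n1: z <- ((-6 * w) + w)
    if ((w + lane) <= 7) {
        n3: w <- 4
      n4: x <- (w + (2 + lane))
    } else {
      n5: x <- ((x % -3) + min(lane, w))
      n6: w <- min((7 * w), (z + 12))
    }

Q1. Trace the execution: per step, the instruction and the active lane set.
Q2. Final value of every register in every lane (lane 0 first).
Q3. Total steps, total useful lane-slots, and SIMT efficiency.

step 0: z <- ((-6 * w) + w)          11111111111111111111111111111111
step 1: eval ((w + lane) <= 7)       11111111111111111111111111111111
step 2: w <- 4                       11000000000000000000000000000000
step 3: x <- (w + (2 + lane))        11000000000000000000000000000000
step 4: x <- ((x % -3) + min(lane, w)) 00111111111111111111111111111111
step 5: w <- min((7 * w), (z + 12))  00111111111111111111111111111111

Answer: 6 steps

w: 4,4,-18,-23,-28,-33,-38,-43,-48,-53,-58,-63,-68,-73,-78,-83,-88,-93,-98,-103,-108,-113,-118,-123,-128,-133,-138,-143,-148,-153,-158,-163
z: -20,-25,-30,-35,-40,-45,-50,-55,-60,-65,-70,-75,-80,-85,-90,-95,-100,-105,-110,-115,-120,-125,-130,-135,-140,-145,-150,-155,-160,-165,-170,-175
x: 6,7,1,3,2,4,6,5,7,9,8,10,12,11,13,15,14,16,18,17,19,21,20,22,24,23,25,27,26,28,30,29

steps = 6; useful = 128; efficiency = 128/192 = 2/3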